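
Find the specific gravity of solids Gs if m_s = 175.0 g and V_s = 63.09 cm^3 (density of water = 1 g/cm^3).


Result: 2.774

Derivation:
Using Gs = m_s / (V_s * rho_w)
Since rho_w = 1 g/cm^3:
Gs = 175.0 / 63.09
Gs = 2.774


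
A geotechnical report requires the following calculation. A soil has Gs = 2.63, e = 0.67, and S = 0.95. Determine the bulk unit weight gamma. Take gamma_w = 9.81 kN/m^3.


Using gamma = gamma_w * (Gs + S*e) / (1 + e)
Numerator: Gs + S*e = 2.63 + 0.95*0.67 = 3.2665
Denominator: 1 + e = 1 + 0.67 = 1.67
gamma = 9.81 * 3.2665 / 1.67
gamma = 19.188 kN/m^3


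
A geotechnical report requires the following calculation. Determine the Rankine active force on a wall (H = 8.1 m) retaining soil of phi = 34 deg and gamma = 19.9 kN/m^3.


Result: 184.56 kN/m

Derivation:
Compute active earth pressure coefficient:
Ka = tan^2(45 - phi/2) = tan^2(28.0) = 0.282715
Compute active force:
Pa = 0.5 * Ka * gamma * H^2
Pa = 0.5 * 0.282715 * 19.9 * 8.1^2
Pa = 184.56 kN/m


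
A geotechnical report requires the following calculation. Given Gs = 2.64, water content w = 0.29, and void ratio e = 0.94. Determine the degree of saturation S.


Result: 0.8145

Derivation:
Using S = Gs * w / e
S = 2.64 * 0.29 / 0.94
S = 0.8145


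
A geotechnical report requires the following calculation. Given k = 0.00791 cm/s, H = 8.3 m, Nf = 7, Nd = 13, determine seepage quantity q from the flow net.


Convert k to m/s for unit consistency with H:
k = 0.00791 cm/s = 0.00791 / 100 m/s = 7.91e-05 m/s
Using q = k * H * Nf / Nd
Nf / Nd = 7 / 13 = 0.5385
q = 7.91e-05 * 8.3 * 0.5385
q = 0.0003535 m^3/s per m


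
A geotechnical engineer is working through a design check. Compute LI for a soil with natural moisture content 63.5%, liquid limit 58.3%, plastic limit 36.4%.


Result: 1.237

Derivation:
First compute the plasticity index:
PI = LL - PL = 58.3 - 36.4 = 21.9
Then compute the liquidity index:
LI = (w - PL) / PI
LI = (63.5 - 36.4) / 21.9
LI = 1.237


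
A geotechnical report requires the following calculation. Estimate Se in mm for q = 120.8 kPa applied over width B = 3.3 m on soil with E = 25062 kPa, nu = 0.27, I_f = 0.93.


Result: 13.714 mm

Derivation:
Using Se = q * B * (1 - nu^2) * I_f / E
1 - nu^2 = 1 - 0.27^2 = 0.9271
Se = 120.8 * 3.3 * 0.9271 * 0.93 / 25062
Se = 0.013714 m
Convert to mm: Se = 0.013714 * 1000 = 13.714 mm


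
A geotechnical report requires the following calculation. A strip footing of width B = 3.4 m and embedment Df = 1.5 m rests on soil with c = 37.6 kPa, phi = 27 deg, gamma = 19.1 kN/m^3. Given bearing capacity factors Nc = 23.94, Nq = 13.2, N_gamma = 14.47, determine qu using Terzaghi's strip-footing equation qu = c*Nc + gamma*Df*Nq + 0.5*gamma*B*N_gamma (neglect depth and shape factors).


Compute qu = c*Nc + gamma*Df*Nq + 0.5*gamma*B*N_gamma
Term 1: 37.6 * 23.94 = 900.144
Term 2: 19.1 * 1.5 * 13.2 = 378.18
Term 3: 0.5 * 19.1 * 3.4 * 14.47 = 469.8409
qu = 900.144 + 378.18 + 469.8409
qu = 1748.16 kPa


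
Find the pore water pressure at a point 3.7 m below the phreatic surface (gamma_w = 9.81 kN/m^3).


Result: 36.3 kPa

Derivation:
Using u = gamma_w * h_w
u = 9.81 * 3.7
u = 36.3 kPa


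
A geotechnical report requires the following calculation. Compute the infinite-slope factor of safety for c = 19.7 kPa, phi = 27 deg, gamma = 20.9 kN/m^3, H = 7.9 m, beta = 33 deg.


Result: 1.046

Derivation:
Using Fs = c / (gamma*H*sin(beta)*cos(beta)) + tan(phi)/tan(beta)
Cohesion contribution = 19.7 / (20.9*7.9*sin(33)*cos(33))
Cohesion contribution = 0.261212
Friction contribution = tan(27)/tan(33) = 0.7846
Fs = 0.261212 + 0.7846
Fs = 1.046


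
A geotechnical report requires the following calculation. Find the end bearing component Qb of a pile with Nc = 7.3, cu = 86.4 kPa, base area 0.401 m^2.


Result: 252.92 kN

Derivation:
Using Qb = Nc * cu * Ab
Qb = 7.3 * 86.4 * 0.401
Qb = 252.92 kN


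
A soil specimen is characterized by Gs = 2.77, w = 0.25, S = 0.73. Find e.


Using the relation e = Gs * w / S
e = 2.77 * 0.25 / 0.73
e = 0.9486


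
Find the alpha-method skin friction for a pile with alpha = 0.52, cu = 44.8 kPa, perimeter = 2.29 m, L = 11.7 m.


Using Qs = alpha * cu * perimeter * L
Qs = 0.52 * 44.8 * 2.29 * 11.7
Qs = 624.17 kN


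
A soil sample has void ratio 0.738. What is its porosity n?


Result: 0.4246

Derivation:
Using the relation n = e / (1 + e)
n = 0.738 / (1 + 0.738)
n = 0.738 / 1.738
n = 0.4246


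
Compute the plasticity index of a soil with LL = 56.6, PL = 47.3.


Using PI = LL - PL
PI = 56.6 - 47.3
PI = 9.3


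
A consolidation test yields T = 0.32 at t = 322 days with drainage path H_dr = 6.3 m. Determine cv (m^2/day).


Result: 0.03944 m^2/day

Derivation:
Using cv = T * H_dr^2 / t
H_dr^2 = 6.3^2 = 39.69
cv = 0.32 * 39.69 / 322
cv = 0.03944 m^2/day


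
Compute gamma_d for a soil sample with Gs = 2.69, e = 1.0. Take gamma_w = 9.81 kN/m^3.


Using gamma_d = Gs * gamma_w / (1 + e)
gamma_d = 2.69 * 9.81 / (1 + 1.0)
gamma_d = 2.69 * 9.81 / 2.0
gamma_d = 13.194 kN/m^3


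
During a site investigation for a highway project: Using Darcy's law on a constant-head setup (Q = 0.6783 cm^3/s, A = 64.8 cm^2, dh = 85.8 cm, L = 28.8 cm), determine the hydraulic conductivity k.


Compute hydraulic gradient:
i = dh / L = 85.8 / 28.8 = 2.97917
Then apply Darcy's law:
k = Q / (A * i)
k = 0.6783 / (64.8 * 2.97917)
k = 0.6783 / 193.05
k = 0.003514 cm/s


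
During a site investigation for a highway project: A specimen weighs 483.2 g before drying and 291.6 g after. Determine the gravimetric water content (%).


Result: 65.71 %

Derivation:
Using w = (m_wet - m_dry) / m_dry * 100
m_wet - m_dry = 483.2 - 291.6 = 191.6 g
w = 191.6 / 291.6 * 100
w = 65.71 %


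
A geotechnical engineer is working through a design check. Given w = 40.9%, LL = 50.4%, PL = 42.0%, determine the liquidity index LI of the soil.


First compute the plasticity index:
PI = LL - PL = 50.4 - 42.0 = 8.4
Then compute the liquidity index:
LI = (w - PL) / PI
LI = (40.9 - 42.0) / 8.4
LI = -0.131


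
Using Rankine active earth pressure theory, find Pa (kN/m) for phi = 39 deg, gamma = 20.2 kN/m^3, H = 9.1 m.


Result: 190.28 kN/m

Derivation:
Compute active earth pressure coefficient:
Ka = tan^2(45 - phi/2) = tan^2(25.5) = 0.227506
Compute active force:
Pa = 0.5 * Ka * gamma * H^2
Pa = 0.5 * 0.227506 * 20.2 * 9.1^2
Pa = 190.28 kN/m


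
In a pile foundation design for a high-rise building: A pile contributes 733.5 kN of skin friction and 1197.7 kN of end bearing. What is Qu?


Using Qu = Qf + Qb
Qu = 733.5 + 1197.7
Qu = 1931.2 kN


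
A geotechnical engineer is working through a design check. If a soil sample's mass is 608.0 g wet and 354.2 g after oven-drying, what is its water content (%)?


Using w = (m_wet - m_dry) / m_dry * 100
m_wet - m_dry = 608.0 - 354.2 = 253.8 g
w = 253.8 / 354.2 * 100
w = 71.65 %


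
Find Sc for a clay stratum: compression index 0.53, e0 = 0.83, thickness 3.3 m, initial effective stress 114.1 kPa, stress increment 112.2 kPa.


Using Sc = Cc * H / (1 + e0) * log10((sigma0 + delta_sigma) / sigma0)
Stress ratio = (114.1 + 112.2) / 114.1 = 1.98335
log10(1.98335) = 0.297399
Cc * H / (1 + e0) = 0.53 * 3.3 / (1 + 0.83) = 0.955738
Sc = 0.955738 * 0.297399
Sc = 0.2842 m


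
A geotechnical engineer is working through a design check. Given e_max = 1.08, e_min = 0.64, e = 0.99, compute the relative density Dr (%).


Result: 20.45 %

Derivation:
Using Dr = (e_max - e) / (e_max - e_min) * 100
e_max - e = 1.08 - 0.99 = 0.09
e_max - e_min = 1.08 - 0.64 = 0.44
Dr = 0.09 / 0.44 * 100
Dr = 20.45 %


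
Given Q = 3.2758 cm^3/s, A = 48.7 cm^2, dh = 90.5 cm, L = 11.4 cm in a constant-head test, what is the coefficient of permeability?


Compute hydraulic gradient:
i = dh / L = 90.5 / 11.4 = 7.9386
Then apply Darcy's law:
k = Q / (A * i)
k = 3.2758 / (48.7 * 7.9386)
k = 3.2758 / 386.61
k = 0.008473 cm/s


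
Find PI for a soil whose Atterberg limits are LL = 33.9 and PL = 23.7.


Using PI = LL - PL
PI = 33.9 - 23.7
PI = 10.2


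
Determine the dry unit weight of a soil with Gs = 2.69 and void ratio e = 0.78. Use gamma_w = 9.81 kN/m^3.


Result: 14.825 kN/m^3

Derivation:
Using gamma_d = Gs * gamma_w / (1 + e)
gamma_d = 2.69 * 9.81 / (1 + 0.78)
gamma_d = 2.69 * 9.81 / 1.78
gamma_d = 14.825 kN/m^3


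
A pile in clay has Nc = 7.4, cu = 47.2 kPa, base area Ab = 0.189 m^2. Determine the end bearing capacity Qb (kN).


Using Qb = Nc * cu * Ab
Qb = 7.4 * 47.2 * 0.189
Qb = 66.01 kN


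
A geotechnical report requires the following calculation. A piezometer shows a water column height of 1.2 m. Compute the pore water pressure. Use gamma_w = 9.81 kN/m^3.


Using u = gamma_w * h_w
u = 9.81 * 1.2
u = 11.77 kPa


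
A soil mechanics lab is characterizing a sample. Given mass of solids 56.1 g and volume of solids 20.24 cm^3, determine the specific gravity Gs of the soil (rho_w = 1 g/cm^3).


Result: 2.772

Derivation:
Using Gs = m_s / (V_s * rho_w)
Since rho_w = 1 g/cm^3:
Gs = 56.1 / 20.24
Gs = 2.772


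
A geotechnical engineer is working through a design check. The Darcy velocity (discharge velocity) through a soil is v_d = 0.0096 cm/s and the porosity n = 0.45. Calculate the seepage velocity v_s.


Using v_s = v_d / n
v_s = 0.0096 / 0.45
v_s = 0.02133 cm/s


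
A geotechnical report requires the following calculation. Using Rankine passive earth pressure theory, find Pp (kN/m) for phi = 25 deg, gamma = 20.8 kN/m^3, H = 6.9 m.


Compute passive earth pressure coefficient:
Kp = tan^2(45 + phi/2) = tan^2(57.5) = 2.463913
Compute passive force:
Pp = 0.5 * Kp * gamma * H^2
Pp = 0.5 * 2.463913 * 20.8 * 6.9^2
Pp = 1219.99 kN/m


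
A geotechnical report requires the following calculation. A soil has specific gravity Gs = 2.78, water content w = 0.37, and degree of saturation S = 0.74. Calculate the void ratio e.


Using the relation e = Gs * w / S
e = 2.78 * 0.37 / 0.74
e = 1.39


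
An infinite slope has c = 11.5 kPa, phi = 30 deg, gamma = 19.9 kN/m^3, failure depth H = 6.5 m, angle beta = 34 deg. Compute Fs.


Result: 1.048

Derivation:
Using Fs = c / (gamma*H*sin(beta)*cos(beta)) + tan(phi)/tan(beta)
Cohesion contribution = 11.5 / (19.9*6.5*sin(34)*cos(34))
Cohesion contribution = 0.191777
Friction contribution = tan(30)/tan(34) = 0.855957
Fs = 0.191777 + 0.855957
Fs = 1.048


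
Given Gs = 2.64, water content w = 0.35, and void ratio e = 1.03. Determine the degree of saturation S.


Using S = Gs * w / e
S = 2.64 * 0.35 / 1.03
S = 0.8971


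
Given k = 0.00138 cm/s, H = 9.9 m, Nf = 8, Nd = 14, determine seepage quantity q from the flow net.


Result: 7.807e-05 m^3/s per m

Derivation:
Convert k to m/s for unit consistency with H:
k = 0.00138 cm/s = 0.00138 / 100 m/s = 1.38e-05 m/s
Using q = k * H * Nf / Nd
Nf / Nd = 8 / 14 = 0.5714
q = 1.38e-05 * 9.9 * 0.5714
q = 7.807e-05 m^3/s per m


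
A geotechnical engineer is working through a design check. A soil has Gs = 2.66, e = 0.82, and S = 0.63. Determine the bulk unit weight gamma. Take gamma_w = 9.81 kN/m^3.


Using gamma = gamma_w * (Gs + S*e) / (1 + e)
Numerator: Gs + S*e = 2.66 + 0.63*0.82 = 3.1766
Denominator: 1 + e = 1 + 0.82 = 1.82
gamma = 9.81 * 3.1766 / 1.82
gamma = 17.122 kN/m^3


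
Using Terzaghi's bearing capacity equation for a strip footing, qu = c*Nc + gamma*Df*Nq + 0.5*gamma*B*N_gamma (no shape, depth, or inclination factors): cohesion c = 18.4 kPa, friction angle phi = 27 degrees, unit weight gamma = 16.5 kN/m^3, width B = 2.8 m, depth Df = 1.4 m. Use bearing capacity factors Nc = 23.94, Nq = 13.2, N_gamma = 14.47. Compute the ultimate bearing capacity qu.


Compute qu = c*Nc + gamma*Df*Nq + 0.5*gamma*B*N_gamma
Term 1: 18.4 * 23.94 = 440.496
Term 2: 16.5 * 1.4 * 13.2 = 304.92
Term 3: 0.5 * 16.5 * 2.8 * 14.47 = 334.257
qu = 440.496 + 304.92 + 334.257
qu = 1079.67 kPa


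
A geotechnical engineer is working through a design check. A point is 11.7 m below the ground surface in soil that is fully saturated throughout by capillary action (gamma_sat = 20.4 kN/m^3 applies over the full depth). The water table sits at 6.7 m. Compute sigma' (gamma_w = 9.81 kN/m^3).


Total stress = gamma_sat * depth
sigma = 20.4 * 11.7 = 238.68 kPa
Pore water pressure u = gamma_w * (depth - d_wt)
u = 9.81 * (11.7 - 6.7) = 49.05 kPa
Effective stress = sigma - u
sigma' = 238.68 - 49.05 = 189.63 kPa


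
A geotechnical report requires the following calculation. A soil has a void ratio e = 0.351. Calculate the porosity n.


Using the relation n = e / (1 + e)
n = 0.351 / (1 + 0.351)
n = 0.351 / 1.351
n = 0.2598


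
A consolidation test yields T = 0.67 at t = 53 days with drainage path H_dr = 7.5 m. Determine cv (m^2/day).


Using cv = T * H_dr^2 / t
H_dr^2 = 7.5^2 = 56.25
cv = 0.67 * 56.25 / 53
cv = 0.71108 m^2/day


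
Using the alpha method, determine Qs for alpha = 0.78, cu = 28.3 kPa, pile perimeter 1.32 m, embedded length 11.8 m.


Using Qs = alpha * cu * perimeter * L
Qs = 0.78 * 28.3 * 1.32 * 11.8
Qs = 343.82 kN


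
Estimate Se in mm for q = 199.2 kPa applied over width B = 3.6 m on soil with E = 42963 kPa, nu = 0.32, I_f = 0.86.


Using Se = q * B * (1 - nu^2) * I_f / E
1 - nu^2 = 1 - 0.32^2 = 0.8976
Se = 199.2 * 3.6 * 0.8976 * 0.86 / 42963
Se = 0.012885 m
Convert to mm: Se = 0.012885 * 1000 = 12.885 mm


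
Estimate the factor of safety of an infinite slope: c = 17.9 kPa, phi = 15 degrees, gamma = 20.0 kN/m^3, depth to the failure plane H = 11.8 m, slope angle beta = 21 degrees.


Result: 0.925

Derivation:
Using Fs = c / (gamma*H*sin(beta)*cos(beta)) + tan(phi)/tan(beta)
Cohesion contribution = 17.9 / (20.0*11.8*sin(21)*cos(21))
Cohesion contribution = 0.226704
Friction contribution = tan(15)/tan(21) = 0.698032
Fs = 0.226704 + 0.698032
Fs = 0.925


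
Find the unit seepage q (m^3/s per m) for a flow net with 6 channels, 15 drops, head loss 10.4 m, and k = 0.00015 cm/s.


Convert k to m/s for unit consistency with H:
k = 0.00015 cm/s = 0.00015 / 100 m/s = 1.5e-06 m/s
Using q = k * H * Nf / Nd
Nf / Nd = 6 / 15 = 0.4
q = 1.5e-06 * 10.4 * 0.4
q = 6.24e-06 m^3/s per m


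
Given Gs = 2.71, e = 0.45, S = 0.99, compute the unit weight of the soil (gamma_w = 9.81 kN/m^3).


Result: 21.349 kN/m^3

Derivation:
Using gamma = gamma_w * (Gs + S*e) / (1 + e)
Numerator: Gs + S*e = 2.71 + 0.99*0.45 = 3.1555
Denominator: 1 + e = 1 + 0.45 = 1.45
gamma = 9.81 * 3.1555 / 1.45
gamma = 21.349 kN/m^3


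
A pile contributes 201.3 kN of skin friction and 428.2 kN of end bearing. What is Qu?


Using Qu = Qf + Qb
Qu = 201.3 + 428.2
Qu = 629.5 kN


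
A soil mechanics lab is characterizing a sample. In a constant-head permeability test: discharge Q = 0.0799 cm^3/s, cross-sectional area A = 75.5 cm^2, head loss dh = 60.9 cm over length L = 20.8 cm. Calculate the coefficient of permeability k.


Compute hydraulic gradient:
i = dh / L = 60.9 / 20.8 = 2.92788
Then apply Darcy's law:
k = Q / (A * i)
k = 0.0799 / (75.5 * 2.92788)
k = 0.0799 / 221.055
k = 0.000361 cm/s


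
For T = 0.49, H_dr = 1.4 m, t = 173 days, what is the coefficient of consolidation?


Result: 0.00555 m^2/day

Derivation:
Using cv = T * H_dr^2 / t
H_dr^2 = 1.4^2 = 1.96
cv = 0.49 * 1.96 / 173
cv = 0.00555 m^2/day


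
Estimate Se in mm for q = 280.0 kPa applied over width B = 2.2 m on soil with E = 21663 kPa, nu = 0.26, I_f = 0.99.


Using Se = q * B * (1 - nu^2) * I_f / E
1 - nu^2 = 1 - 0.26^2 = 0.9324
Se = 280.0 * 2.2 * 0.9324 * 0.99 / 21663
Se = 0.026248 m
Convert to mm: Se = 0.026248 * 1000 = 26.248 mm


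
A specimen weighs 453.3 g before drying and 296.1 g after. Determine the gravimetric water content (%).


Result: 53.09 %

Derivation:
Using w = (m_wet - m_dry) / m_dry * 100
m_wet - m_dry = 453.3 - 296.1 = 157.2 g
w = 157.2 / 296.1 * 100
w = 53.09 %


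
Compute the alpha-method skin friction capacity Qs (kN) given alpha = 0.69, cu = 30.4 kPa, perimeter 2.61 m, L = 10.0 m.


Using Qs = alpha * cu * perimeter * L
Qs = 0.69 * 30.4 * 2.61 * 10.0
Qs = 547.47 kN


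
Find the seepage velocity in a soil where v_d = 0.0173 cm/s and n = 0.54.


Result: 0.03204 cm/s

Derivation:
Using v_s = v_d / n
v_s = 0.0173 / 0.54
v_s = 0.03204 cm/s


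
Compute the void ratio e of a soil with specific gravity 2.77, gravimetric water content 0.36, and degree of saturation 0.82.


Using the relation e = Gs * w / S
e = 2.77 * 0.36 / 0.82
e = 1.2161


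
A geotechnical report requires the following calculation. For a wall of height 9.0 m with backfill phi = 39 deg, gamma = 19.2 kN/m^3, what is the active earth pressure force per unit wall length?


Compute active earth pressure coefficient:
Ka = tan^2(45 - phi/2) = tan^2(25.5) = 0.227506
Compute active force:
Pa = 0.5 * Ka * gamma * H^2
Pa = 0.5 * 0.227506 * 19.2 * 9.0^2
Pa = 176.91 kN/m


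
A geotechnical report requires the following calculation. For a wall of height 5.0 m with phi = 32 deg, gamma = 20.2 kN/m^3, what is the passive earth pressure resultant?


Result: 821.78 kN/m

Derivation:
Compute passive earth pressure coefficient:
Kp = tan^2(45 + phi/2) = tan^2(61.0) = 3.254588
Compute passive force:
Pp = 0.5 * Kp * gamma * H^2
Pp = 0.5 * 3.254588 * 20.2 * 5.0^2
Pp = 821.78 kN/m


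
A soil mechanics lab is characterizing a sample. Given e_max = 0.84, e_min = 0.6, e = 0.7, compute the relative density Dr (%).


Result: 58.33 %

Derivation:
Using Dr = (e_max - e) / (e_max - e_min) * 100
e_max - e = 0.84 - 0.7 = 0.14
e_max - e_min = 0.84 - 0.6 = 0.24
Dr = 0.14 / 0.24 * 100
Dr = 58.33 %


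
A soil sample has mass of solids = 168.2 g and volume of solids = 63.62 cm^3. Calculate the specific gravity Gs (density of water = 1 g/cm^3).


Result: 2.644

Derivation:
Using Gs = m_s / (V_s * rho_w)
Since rho_w = 1 g/cm^3:
Gs = 168.2 / 63.62
Gs = 2.644


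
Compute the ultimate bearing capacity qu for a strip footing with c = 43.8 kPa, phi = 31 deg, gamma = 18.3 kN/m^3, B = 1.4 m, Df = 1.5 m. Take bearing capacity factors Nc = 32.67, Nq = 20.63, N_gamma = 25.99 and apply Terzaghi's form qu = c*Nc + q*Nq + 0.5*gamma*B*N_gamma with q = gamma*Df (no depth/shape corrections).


Compute qu = c*Nc + gamma*Df*Nq + 0.5*gamma*B*N_gamma
Term 1: 43.8 * 32.67 = 1430.946
Term 2: 18.3 * 1.5 * 20.63 = 566.2935
Term 3: 0.5 * 18.3 * 1.4 * 25.99 = 332.9319
qu = 1430.946 + 566.2935 + 332.9319
qu = 2330.17 kPa


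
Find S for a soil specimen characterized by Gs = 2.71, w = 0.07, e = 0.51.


Using S = Gs * w / e
S = 2.71 * 0.07 / 0.51
S = 0.372


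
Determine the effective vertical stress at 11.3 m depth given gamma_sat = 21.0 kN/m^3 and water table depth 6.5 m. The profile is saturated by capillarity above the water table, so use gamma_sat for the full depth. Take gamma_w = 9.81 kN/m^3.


Result: 190.21 kPa

Derivation:
Total stress = gamma_sat * depth
sigma = 21.0 * 11.3 = 237.3 kPa
Pore water pressure u = gamma_w * (depth - d_wt)
u = 9.81 * (11.3 - 6.5) = 47.088 kPa
Effective stress = sigma - u
sigma' = 237.3 - 47.088 = 190.21 kPa


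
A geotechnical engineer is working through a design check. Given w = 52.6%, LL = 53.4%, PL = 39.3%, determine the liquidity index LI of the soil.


First compute the plasticity index:
PI = LL - PL = 53.4 - 39.3 = 14.1
Then compute the liquidity index:
LI = (w - PL) / PI
LI = (52.6 - 39.3) / 14.1
LI = 0.943


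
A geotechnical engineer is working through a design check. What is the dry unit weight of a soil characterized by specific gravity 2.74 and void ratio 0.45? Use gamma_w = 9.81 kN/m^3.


Using gamma_d = Gs * gamma_w / (1 + e)
gamma_d = 2.74 * 9.81 / (1 + 0.45)
gamma_d = 2.74 * 9.81 / 1.45
gamma_d = 18.538 kN/m^3


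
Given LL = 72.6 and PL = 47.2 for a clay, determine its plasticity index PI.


Using PI = LL - PL
PI = 72.6 - 47.2
PI = 25.4


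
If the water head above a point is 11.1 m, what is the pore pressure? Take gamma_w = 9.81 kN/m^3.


Using u = gamma_w * h_w
u = 9.81 * 11.1
u = 108.89 kPa


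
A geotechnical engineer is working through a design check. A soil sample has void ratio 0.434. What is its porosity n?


Using the relation n = e / (1 + e)
n = 0.434 / (1 + 0.434)
n = 0.434 / 1.434
n = 0.3026


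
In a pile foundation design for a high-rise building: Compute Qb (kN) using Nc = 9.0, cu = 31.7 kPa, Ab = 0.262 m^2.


Result: 74.75 kN

Derivation:
Using Qb = Nc * cu * Ab
Qb = 9.0 * 31.7 * 0.262
Qb = 74.75 kN


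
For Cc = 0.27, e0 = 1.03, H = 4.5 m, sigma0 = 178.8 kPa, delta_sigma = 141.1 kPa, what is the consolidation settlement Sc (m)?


Using Sc = Cc * H / (1 + e0) * log10((sigma0 + delta_sigma) / sigma0)
Stress ratio = (178.8 + 141.1) / 178.8 = 1.78915
log10(1.78915) = 0.252647
Cc * H / (1 + e0) = 0.27 * 4.5 / (1 + 1.03) = 0.598522
Sc = 0.598522 * 0.252647
Sc = 0.1512 m


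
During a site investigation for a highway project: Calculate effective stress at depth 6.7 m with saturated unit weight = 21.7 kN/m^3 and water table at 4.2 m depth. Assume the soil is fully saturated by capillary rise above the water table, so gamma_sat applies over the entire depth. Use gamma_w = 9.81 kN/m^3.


Result: 120.87 kPa

Derivation:
Total stress = gamma_sat * depth
sigma = 21.7 * 6.7 = 145.39 kPa
Pore water pressure u = gamma_w * (depth - d_wt)
u = 9.81 * (6.7 - 4.2) = 24.525 kPa
Effective stress = sigma - u
sigma' = 145.39 - 24.525 = 120.87 kPa


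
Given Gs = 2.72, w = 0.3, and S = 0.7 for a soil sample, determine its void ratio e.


Result: 1.1657

Derivation:
Using the relation e = Gs * w / S
e = 2.72 * 0.3 / 0.7
e = 1.1657


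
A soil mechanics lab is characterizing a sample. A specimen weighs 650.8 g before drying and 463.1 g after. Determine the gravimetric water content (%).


Result: 40.53 %

Derivation:
Using w = (m_wet - m_dry) / m_dry * 100
m_wet - m_dry = 650.8 - 463.1 = 187.7 g
w = 187.7 / 463.1 * 100
w = 40.53 %


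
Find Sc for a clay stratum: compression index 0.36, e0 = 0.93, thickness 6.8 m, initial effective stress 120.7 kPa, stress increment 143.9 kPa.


Using Sc = Cc * H / (1 + e0) * log10((sigma0 + delta_sigma) / sigma0)
Stress ratio = (120.7 + 143.9) / 120.7 = 2.19221
log10(2.19221) = 0.340883
Cc * H / (1 + e0) = 0.36 * 6.8 / (1 + 0.93) = 1.26839
Sc = 1.26839 * 0.340883
Sc = 0.4324 m


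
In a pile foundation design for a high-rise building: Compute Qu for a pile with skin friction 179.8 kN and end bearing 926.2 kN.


Result: 1106.0 kN

Derivation:
Using Qu = Qf + Qb
Qu = 179.8 + 926.2
Qu = 1106.0 kN


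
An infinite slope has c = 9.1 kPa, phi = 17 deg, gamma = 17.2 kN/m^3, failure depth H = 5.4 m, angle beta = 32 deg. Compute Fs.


Result: 0.707

Derivation:
Using Fs = c / (gamma*H*sin(beta)*cos(beta)) + tan(phi)/tan(beta)
Cohesion contribution = 9.1 / (17.2*5.4*sin(32)*cos(32))
Cohesion contribution = 0.218016
Friction contribution = tan(17)/tan(32) = 0.489271
Fs = 0.218016 + 0.489271
Fs = 0.707


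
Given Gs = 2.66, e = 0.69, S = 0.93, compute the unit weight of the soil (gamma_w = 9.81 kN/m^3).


Using gamma = gamma_w * (Gs + S*e) / (1 + e)
Numerator: Gs + S*e = 2.66 + 0.93*0.69 = 3.3017
Denominator: 1 + e = 1 + 0.69 = 1.69
gamma = 9.81 * 3.3017 / 1.69
gamma = 19.165 kN/m^3


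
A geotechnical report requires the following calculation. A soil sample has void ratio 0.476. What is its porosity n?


Result: 0.3225

Derivation:
Using the relation n = e / (1 + e)
n = 0.476 / (1 + 0.476)
n = 0.476 / 1.476
n = 0.3225


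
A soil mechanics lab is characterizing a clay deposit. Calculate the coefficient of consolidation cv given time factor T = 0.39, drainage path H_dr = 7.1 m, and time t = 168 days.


Using cv = T * H_dr^2 / t
H_dr^2 = 7.1^2 = 50.41
cv = 0.39 * 50.41 / 168
cv = 0.11702 m^2/day


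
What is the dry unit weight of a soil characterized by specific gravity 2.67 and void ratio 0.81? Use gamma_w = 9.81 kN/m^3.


Using gamma_d = Gs * gamma_w / (1 + e)
gamma_d = 2.67 * 9.81 / (1 + 0.81)
gamma_d = 2.67 * 9.81 / 1.81
gamma_d = 14.471 kN/m^3


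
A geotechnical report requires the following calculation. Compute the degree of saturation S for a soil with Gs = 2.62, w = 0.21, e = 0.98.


Using S = Gs * w / e
S = 2.62 * 0.21 / 0.98
S = 0.5614


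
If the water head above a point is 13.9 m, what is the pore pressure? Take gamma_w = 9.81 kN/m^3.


Result: 136.36 kPa

Derivation:
Using u = gamma_w * h_w
u = 9.81 * 13.9
u = 136.36 kPa


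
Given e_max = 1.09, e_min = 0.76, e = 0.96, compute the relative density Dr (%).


Using Dr = (e_max - e) / (e_max - e_min) * 100
e_max - e = 1.09 - 0.96 = 0.13
e_max - e_min = 1.09 - 0.76 = 0.33
Dr = 0.13 / 0.33 * 100
Dr = 39.39 %


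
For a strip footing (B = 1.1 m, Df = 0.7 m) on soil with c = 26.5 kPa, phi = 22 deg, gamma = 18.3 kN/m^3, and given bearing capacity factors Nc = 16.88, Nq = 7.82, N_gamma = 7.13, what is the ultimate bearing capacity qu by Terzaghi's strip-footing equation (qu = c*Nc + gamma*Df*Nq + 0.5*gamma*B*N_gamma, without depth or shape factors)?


Compute qu = c*Nc + gamma*Df*Nq + 0.5*gamma*B*N_gamma
Term 1: 26.5 * 16.88 = 447.32
Term 2: 18.3 * 0.7 * 7.82 = 100.1742
Term 3: 0.5 * 18.3 * 1.1 * 7.13 = 71.76345
qu = 447.32 + 100.1742 + 71.76345
qu = 619.26 kPa


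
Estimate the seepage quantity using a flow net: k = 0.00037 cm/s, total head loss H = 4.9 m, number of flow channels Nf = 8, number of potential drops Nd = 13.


Convert k to m/s for unit consistency with H:
k = 0.00037 cm/s = 0.00037 / 100 m/s = 3.7e-06 m/s
Using q = k * H * Nf / Nd
Nf / Nd = 8 / 13 = 0.6154
q = 3.7e-06 * 4.9 * 0.6154
q = 1.116e-05 m^3/s per m


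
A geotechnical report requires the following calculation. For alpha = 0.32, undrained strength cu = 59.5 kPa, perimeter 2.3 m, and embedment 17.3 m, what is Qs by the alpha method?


Using Qs = alpha * cu * perimeter * L
Qs = 0.32 * 59.5 * 2.3 * 17.3
Qs = 757.6 kN


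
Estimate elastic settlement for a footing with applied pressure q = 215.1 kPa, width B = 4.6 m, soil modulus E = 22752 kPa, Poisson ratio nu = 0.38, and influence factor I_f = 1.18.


Using Se = q * B * (1 - nu^2) * I_f / E
1 - nu^2 = 1 - 0.38^2 = 0.8556
Se = 215.1 * 4.6 * 0.8556 * 1.18 / 22752
Se = 0.043907 m
Convert to mm: Se = 0.043907 * 1000 = 43.907 mm


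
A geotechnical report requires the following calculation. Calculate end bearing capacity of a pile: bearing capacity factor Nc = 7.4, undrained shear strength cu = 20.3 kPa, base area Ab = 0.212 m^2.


Using Qb = Nc * cu * Ab
Qb = 7.4 * 20.3 * 0.212
Qb = 31.85 kN


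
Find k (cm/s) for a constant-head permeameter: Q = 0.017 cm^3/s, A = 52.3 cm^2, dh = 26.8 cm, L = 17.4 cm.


Compute hydraulic gradient:
i = dh / L = 26.8 / 17.4 = 1.54023
Then apply Darcy's law:
k = Q / (A * i)
k = 0.017 / (52.3 * 1.54023)
k = 0.017 / 80.554
k = 0.000211 cm/s


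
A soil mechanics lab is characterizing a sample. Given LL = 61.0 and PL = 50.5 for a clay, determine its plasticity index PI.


Using PI = LL - PL
PI = 61.0 - 50.5
PI = 10.5


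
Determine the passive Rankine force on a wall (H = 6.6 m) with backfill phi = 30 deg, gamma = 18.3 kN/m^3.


Compute passive earth pressure coefficient:
Kp = tan^2(45 + phi/2) = tan^2(60.0) = 3
Compute passive force:
Pp = 0.5 * Kp * gamma * H^2
Pp = 0.5 * 3 * 18.3 * 6.6^2
Pp = 1195.72 kN/m


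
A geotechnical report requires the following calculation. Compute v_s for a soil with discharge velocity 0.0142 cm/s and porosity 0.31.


Using v_s = v_d / n
v_s = 0.0142 / 0.31
v_s = 0.04581 cm/s


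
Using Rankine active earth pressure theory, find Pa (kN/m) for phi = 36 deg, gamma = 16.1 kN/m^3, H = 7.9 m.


Compute active earth pressure coefficient:
Ka = tan^2(45 - phi/2) = tan^2(27.0) = 0.259616
Compute active force:
Pa = 0.5 * Ka * gamma * H^2
Pa = 0.5 * 0.259616 * 16.1 * 7.9^2
Pa = 130.43 kN/m


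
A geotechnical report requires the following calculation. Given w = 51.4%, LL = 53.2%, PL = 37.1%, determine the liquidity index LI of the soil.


First compute the plasticity index:
PI = LL - PL = 53.2 - 37.1 = 16.1
Then compute the liquidity index:
LI = (w - PL) / PI
LI = (51.4 - 37.1) / 16.1
LI = 0.888


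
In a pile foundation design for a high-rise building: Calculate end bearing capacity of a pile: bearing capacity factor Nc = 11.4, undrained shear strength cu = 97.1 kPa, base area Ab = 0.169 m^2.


Using Qb = Nc * cu * Ab
Qb = 11.4 * 97.1 * 0.169
Qb = 187.07 kN


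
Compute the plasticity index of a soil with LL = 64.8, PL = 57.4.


Result: 7.4

Derivation:
Using PI = LL - PL
PI = 64.8 - 57.4
PI = 7.4


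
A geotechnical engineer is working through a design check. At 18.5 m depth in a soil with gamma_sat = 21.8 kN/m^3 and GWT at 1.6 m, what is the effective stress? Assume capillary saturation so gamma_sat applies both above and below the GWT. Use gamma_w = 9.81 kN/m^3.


Result: 237.51 kPa

Derivation:
Total stress = gamma_sat * depth
sigma = 21.8 * 18.5 = 403.3 kPa
Pore water pressure u = gamma_w * (depth - d_wt)
u = 9.81 * (18.5 - 1.6) = 165.789 kPa
Effective stress = sigma - u
sigma' = 403.3 - 165.789 = 237.51 kPa


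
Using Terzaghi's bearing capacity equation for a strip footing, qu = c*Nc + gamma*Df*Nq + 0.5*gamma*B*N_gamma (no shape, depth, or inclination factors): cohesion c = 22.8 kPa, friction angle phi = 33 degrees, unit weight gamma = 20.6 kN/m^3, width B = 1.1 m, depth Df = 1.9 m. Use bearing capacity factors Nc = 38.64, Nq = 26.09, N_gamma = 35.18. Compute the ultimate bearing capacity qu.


Result: 2300.74 kPa

Derivation:
Compute qu = c*Nc + gamma*Df*Nq + 0.5*gamma*B*N_gamma
Term 1: 22.8 * 38.64 = 880.992
Term 2: 20.6 * 1.9 * 26.09 = 1021.1626
Term 3: 0.5 * 20.6 * 1.1 * 35.18 = 398.5894
qu = 880.992 + 1021.1626 + 398.5894
qu = 2300.74 kPa


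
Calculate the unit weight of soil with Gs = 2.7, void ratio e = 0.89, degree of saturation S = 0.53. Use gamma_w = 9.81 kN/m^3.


Using gamma = gamma_w * (Gs + S*e) / (1 + e)
Numerator: Gs + S*e = 2.7 + 0.53*0.89 = 3.1717
Denominator: 1 + e = 1 + 0.89 = 1.89
gamma = 9.81 * 3.1717 / 1.89
gamma = 16.463 kN/m^3


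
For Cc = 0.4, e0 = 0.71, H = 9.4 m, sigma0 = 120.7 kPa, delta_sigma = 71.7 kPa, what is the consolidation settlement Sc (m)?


Using Sc = Cc * H / (1 + e0) * log10((sigma0 + delta_sigma) / sigma0)
Stress ratio = (120.7 + 71.7) / 120.7 = 1.59403
log10(1.59403) = 0.202498
Cc * H / (1 + e0) = 0.4 * 9.4 / (1 + 0.71) = 2.19883
Sc = 2.19883 * 0.202498
Sc = 0.4453 m


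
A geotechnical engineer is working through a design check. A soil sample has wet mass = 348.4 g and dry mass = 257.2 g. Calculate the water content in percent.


Result: 35.46 %

Derivation:
Using w = (m_wet - m_dry) / m_dry * 100
m_wet - m_dry = 348.4 - 257.2 = 91.2 g
w = 91.2 / 257.2 * 100
w = 35.46 %


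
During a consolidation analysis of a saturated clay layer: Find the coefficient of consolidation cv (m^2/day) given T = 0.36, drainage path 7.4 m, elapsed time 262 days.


Result: 0.07524 m^2/day

Derivation:
Using cv = T * H_dr^2 / t
H_dr^2 = 7.4^2 = 54.76
cv = 0.36 * 54.76 / 262
cv = 0.07524 m^2/day


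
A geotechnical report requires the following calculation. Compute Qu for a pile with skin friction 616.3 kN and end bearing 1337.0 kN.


Result: 1953.3 kN

Derivation:
Using Qu = Qf + Qb
Qu = 616.3 + 1337.0
Qu = 1953.3 kN


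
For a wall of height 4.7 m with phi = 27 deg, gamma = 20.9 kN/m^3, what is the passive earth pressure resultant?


Compute passive earth pressure coefficient:
Kp = tan^2(45 + phi/2) = tan^2(58.5) = 2.66294
Compute passive force:
Pp = 0.5 * Kp * gamma * H^2
Pp = 0.5 * 2.66294 * 20.9 * 4.7^2
Pp = 614.71 kN/m


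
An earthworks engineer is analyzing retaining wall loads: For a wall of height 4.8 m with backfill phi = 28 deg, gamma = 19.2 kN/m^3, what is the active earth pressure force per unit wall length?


Compute active earth pressure coefficient:
Ka = tan^2(45 - phi/2) = tan^2(31.0) = 0.361033
Compute active force:
Pa = 0.5 * Ka * gamma * H^2
Pa = 0.5 * 0.361033 * 19.2 * 4.8^2
Pa = 79.85 kN/m


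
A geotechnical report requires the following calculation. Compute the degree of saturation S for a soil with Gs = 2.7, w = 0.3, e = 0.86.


Result: 0.9419

Derivation:
Using S = Gs * w / e
S = 2.7 * 0.3 / 0.86
S = 0.9419


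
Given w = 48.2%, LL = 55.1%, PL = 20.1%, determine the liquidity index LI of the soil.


First compute the plasticity index:
PI = LL - PL = 55.1 - 20.1 = 35.0
Then compute the liquidity index:
LI = (w - PL) / PI
LI = (48.2 - 20.1) / 35.0
LI = 0.803


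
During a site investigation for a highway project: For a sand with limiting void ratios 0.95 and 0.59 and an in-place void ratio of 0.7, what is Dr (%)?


Using Dr = (e_max - e) / (e_max - e_min) * 100
e_max - e = 0.95 - 0.7 = 0.25
e_max - e_min = 0.95 - 0.59 = 0.36
Dr = 0.25 / 0.36 * 100
Dr = 69.44 %


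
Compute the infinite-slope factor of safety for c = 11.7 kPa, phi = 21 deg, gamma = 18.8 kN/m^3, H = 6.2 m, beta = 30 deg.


Result: 0.897

Derivation:
Using Fs = c / (gamma*H*sin(beta)*cos(beta)) + tan(phi)/tan(beta)
Cohesion contribution = 11.7 / (18.8*6.2*sin(30)*cos(30))
Cohesion contribution = 0.231812
Friction contribution = tan(21)/tan(30) = 0.664872
Fs = 0.231812 + 0.664872
Fs = 0.897


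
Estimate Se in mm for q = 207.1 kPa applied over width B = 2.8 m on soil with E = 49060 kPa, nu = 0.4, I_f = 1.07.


Using Se = q * B * (1 - nu^2) * I_f / E
1 - nu^2 = 1 - 0.4^2 = 0.84
Se = 207.1 * 2.8 * 0.84 * 1.07 / 49060
Se = 0.010624 m
Convert to mm: Se = 0.010624 * 1000 = 10.624 mm


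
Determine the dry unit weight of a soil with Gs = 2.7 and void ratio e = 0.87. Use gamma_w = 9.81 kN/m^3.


Using gamma_d = Gs * gamma_w / (1 + e)
gamma_d = 2.7 * 9.81 / (1 + 0.87)
gamma_d = 2.7 * 9.81 / 1.87
gamma_d = 14.164 kN/m^3


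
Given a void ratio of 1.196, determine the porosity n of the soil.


Using the relation n = e / (1 + e)
n = 1.196 / (1 + 1.196)
n = 1.196 / 2.196
n = 0.5446


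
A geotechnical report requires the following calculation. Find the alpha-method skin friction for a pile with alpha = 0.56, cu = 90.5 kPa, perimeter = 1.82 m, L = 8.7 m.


Using Qs = alpha * cu * perimeter * L
Qs = 0.56 * 90.5 * 1.82 * 8.7
Qs = 802.47 kN


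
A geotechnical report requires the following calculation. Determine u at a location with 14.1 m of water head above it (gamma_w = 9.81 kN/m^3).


Using u = gamma_w * h_w
u = 9.81 * 14.1
u = 138.32 kPa


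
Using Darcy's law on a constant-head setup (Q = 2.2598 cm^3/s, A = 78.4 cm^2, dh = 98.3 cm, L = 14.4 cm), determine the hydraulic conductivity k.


Compute hydraulic gradient:
i = dh / L = 98.3 / 14.4 = 6.82639
Then apply Darcy's law:
k = Q / (A * i)
k = 2.2598 / (78.4 * 6.82639)
k = 2.2598 / 535.189
k = 0.004222 cm/s


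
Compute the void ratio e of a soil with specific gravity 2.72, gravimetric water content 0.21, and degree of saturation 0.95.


Result: 0.6013

Derivation:
Using the relation e = Gs * w / S
e = 2.72 * 0.21 / 0.95
e = 0.6013


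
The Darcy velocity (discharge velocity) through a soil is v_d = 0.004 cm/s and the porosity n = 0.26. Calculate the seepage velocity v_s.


Result: 0.01538 cm/s

Derivation:
Using v_s = v_d / n
v_s = 0.004 / 0.26
v_s = 0.01538 cm/s


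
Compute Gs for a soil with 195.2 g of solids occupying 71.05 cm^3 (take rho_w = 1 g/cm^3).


Result: 2.747

Derivation:
Using Gs = m_s / (V_s * rho_w)
Since rho_w = 1 g/cm^3:
Gs = 195.2 / 71.05
Gs = 2.747


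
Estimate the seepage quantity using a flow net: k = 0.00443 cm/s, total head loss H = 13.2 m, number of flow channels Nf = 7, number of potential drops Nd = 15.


Convert k to m/s for unit consistency with H:
k = 0.00443 cm/s = 0.00443 / 100 m/s = 4.43e-05 m/s
Using q = k * H * Nf / Nd
Nf / Nd = 7 / 15 = 0.4667
q = 4.43e-05 * 13.2 * 0.4667
q = 0.0002729 m^3/s per m


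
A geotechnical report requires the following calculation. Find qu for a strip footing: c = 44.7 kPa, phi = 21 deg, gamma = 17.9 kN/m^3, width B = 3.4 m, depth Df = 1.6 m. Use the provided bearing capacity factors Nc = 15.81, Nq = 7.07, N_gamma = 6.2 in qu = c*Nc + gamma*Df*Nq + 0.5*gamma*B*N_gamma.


Compute qu = c*Nc + gamma*Df*Nq + 0.5*gamma*B*N_gamma
Term 1: 44.7 * 15.81 = 706.707
Term 2: 17.9 * 1.6 * 7.07 = 202.4848
Term 3: 0.5 * 17.9 * 3.4 * 6.2 = 188.666
qu = 706.707 + 202.4848 + 188.666
qu = 1097.86 kPa


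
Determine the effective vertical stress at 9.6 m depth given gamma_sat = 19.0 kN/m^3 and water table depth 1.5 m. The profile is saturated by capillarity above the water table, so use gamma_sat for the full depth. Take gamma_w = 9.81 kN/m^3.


Total stress = gamma_sat * depth
sigma = 19.0 * 9.6 = 182.4 kPa
Pore water pressure u = gamma_w * (depth - d_wt)
u = 9.81 * (9.6 - 1.5) = 79.461 kPa
Effective stress = sigma - u
sigma' = 182.4 - 79.461 = 102.94 kPa


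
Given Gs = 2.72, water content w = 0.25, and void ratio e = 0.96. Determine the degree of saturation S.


Using S = Gs * w / e
S = 2.72 * 0.25 / 0.96
S = 0.7083


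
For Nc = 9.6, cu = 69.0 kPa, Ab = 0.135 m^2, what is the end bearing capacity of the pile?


Using Qb = Nc * cu * Ab
Qb = 9.6 * 69.0 * 0.135
Qb = 89.42 kN


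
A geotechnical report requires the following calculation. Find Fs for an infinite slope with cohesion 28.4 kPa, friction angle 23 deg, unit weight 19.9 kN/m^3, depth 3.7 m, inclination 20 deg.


Using Fs = c / (gamma*H*sin(beta)*cos(beta)) + tan(phi)/tan(beta)
Cohesion contribution = 28.4 / (19.9*3.7*sin(20)*cos(20))
Cohesion contribution = 1.20012
Friction contribution = tan(23)/tan(20) = 1.16623
Fs = 1.20012 + 1.16623
Fs = 2.366


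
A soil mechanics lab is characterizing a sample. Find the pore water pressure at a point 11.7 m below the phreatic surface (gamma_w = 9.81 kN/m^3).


Using u = gamma_w * h_w
u = 9.81 * 11.7
u = 114.78 kPa


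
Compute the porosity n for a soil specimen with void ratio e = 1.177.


Result: 0.5407

Derivation:
Using the relation n = e / (1 + e)
n = 1.177 / (1 + 1.177)
n = 1.177 / 2.177
n = 0.5407


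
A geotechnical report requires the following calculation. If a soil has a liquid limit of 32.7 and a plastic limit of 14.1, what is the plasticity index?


Using PI = LL - PL
PI = 32.7 - 14.1
PI = 18.6


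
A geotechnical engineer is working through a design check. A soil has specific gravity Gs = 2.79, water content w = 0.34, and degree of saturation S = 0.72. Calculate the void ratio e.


Using the relation e = Gs * w / S
e = 2.79 * 0.34 / 0.72
e = 1.3175


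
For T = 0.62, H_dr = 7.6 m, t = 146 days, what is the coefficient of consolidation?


Using cv = T * H_dr^2 / t
H_dr^2 = 7.6^2 = 57.76
cv = 0.62 * 57.76 / 146
cv = 0.24528 m^2/day


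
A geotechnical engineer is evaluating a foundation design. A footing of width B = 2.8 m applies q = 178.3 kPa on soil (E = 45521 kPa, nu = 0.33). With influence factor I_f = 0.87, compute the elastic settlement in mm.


Using Se = q * B * (1 - nu^2) * I_f / E
1 - nu^2 = 1 - 0.33^2 = 0.8911
Se = 178.3 * 2.8 * 0.8911 * 0.87 / 45521
Se = 0.008502 m
Convert to mm: Se = 0.008502 * 1000 = 8.502 mm


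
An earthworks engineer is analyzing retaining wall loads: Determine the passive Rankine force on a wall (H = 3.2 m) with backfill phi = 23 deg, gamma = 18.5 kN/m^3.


Result: 216.21 kN/m

Derivation:
Compute passive earth pressure coefficient:
Kp = tan^2(45 + phi/2) = tan^2(56.5) = 2.282623
Compute passive force:
Pp = 0.5 * Kp * gamma * H^2
Pp = 0.5 * 2.282623 * 18.5 * 3.2^2
Pp = 216.21 kN/m


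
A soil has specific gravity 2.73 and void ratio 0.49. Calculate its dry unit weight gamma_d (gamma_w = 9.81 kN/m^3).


Using gamma_d = Gs * gamma_w / (1 + e)
gamma_d = 2.73 * 9.81 / (1 + 0.49)
gamma_d = 2.73 * 9.81 / 1.49
gamma_d = 17.974 kN/m^3


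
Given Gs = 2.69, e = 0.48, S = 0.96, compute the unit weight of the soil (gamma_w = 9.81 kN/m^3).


Using gamma = gamma_w * (Gs + S*e) / (1 + e)
Numerator: Gs + S*e = 2.69 + 0.96*0.48 = 3.1508
Denominator: 1 + e = 1 + 0.48 = 1.48
gamma = 9.81 * 3.1508 / 1.48
gamma = 20.885 kN/m^3
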